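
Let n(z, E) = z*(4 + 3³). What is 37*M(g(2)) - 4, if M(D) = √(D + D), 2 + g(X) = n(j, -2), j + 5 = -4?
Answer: -4 + 37*I*√562 ≈ -4.0 + 877.14*I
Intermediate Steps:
j = -9 (j = -5 - 4 = -9)
n(z, E) = 31*z (n(z, E) = z*(4 + 27) = z*31 = 31*z)
g(X) = -281 (g(X) = -2 + 31*(-9) = -2 - 279 = -281)
M(D) = √2*√D (M(D) = √(2*D) = √2*√D)
37*M(g(2)) - 4 = 37*(√2*√(-281)) - 4 = 37*(√2*(I*√281)) - 4 = 37*(I*√562) - 4 = 37*I*√562 - 4 = -4 + 37*I*√562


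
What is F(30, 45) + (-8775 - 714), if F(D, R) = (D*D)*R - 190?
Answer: 30821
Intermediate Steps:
F(D, R) = -190 + R*D² (F(D, R) = D²*R - 190 = R*D² - 190 = -190 + R*D²)
F(30, 45) + (-8775 - 714) = (-190 + 45*30²) + (-8775 - 714) = (-190 + 45*900) - 9489 = (-190 + 40500) - 9489 = 40310 - 9489 = 30821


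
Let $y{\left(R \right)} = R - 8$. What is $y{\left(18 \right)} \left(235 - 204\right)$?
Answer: $310$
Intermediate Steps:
$y{\left(R \right)} = -8 + R$ ($y{\left(R \right)} = R - 8 = -8 + R$)
$y{\left(18 \right)} \left(235 - 204\right) = \left(-8 + 18\right) \left(235 - 204\right) = 10 \cdot 31 = 310$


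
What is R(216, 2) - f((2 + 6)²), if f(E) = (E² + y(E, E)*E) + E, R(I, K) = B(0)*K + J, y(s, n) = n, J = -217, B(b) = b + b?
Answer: -8473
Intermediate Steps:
B(b) = 2*b
R(I, K) = -217 (R(I, K) = (2*0)*K - 217 = 0*K - 217 = 0 - 217 = -217)
f(E) = E + 2*E² (f(E) = (E² + E*E) + E = (E² + E²) + E = 2*E² + E = E + 2*E²)
R(216, 2) - f((2 + 6)²) = -217 - (2 + 6)²*(1 + 2*(2 + 6)²) = -217 - 8²*(1 + 2*8²) = -217 - 64*(1 + 2*64) = -217 - 64*(1 + 128) = -217 - 64*129 = -217 - 1*8256 = -217 - 8256 = -8473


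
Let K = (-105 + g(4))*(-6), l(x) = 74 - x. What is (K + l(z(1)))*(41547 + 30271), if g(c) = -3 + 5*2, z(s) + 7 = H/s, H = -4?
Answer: 48333514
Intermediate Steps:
z(s) = -7 - 4/s
g(c) = 7 (g(c) = -3 + 10 = 7)
K = 588 (K = (-105 + 7)*(-6) = -98*(-6) = 588)
(K + l(z(1)))*(41547 + 30271) = (588 + (74 - (-7 - 4/1)))*(41547 + 30271) = (588 + (74 - (-7 - 4*1)))*71818 = (588 + (74 - (-7 - 4)))*71818 = (588 + (74 - 1*(-11)))*71818 = (588 + (74 + 11))*71818 = (588 + 85)*71818 = 673*71818 = 48333514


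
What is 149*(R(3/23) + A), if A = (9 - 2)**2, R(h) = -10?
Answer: 5811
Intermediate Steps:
A = 49 (A = 7**2 = 49)
149*(R(3/23) + A) = 149*(-10 + 49) = 149*39 = 5811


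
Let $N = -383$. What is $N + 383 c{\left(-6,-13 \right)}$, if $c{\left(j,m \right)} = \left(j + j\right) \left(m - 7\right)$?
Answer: $91537$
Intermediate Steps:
$c{\left(j,m \right)} = 2 j \left(-7 + m\right)$
$N + 383 c{\left(-6,-13 \right)} = -383 + 383 \cdot 2 \left(-6\right) \left(-7 - 13\right) = -383 + 383 \cdot 2 \left(-6\right) \left(-20\right) = -383 + 383 \cdot 240 = -383 + 91920 = 91537$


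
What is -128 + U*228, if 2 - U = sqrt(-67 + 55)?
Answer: 328 - 456*I*sqrt(3) ≈ 328.0 - 789.82*I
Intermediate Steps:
U = 2 - 2*I*sqrt(3) (U = 2 - sqrt(-67 + 55) = 2 - sqrt(-12) = 2 - 2*I*sqrt(3) ≈ 2.0 - 3.4641*I)
-128 + U*228 = -128 + (2 - 2*I*sqrt(3))*228 = -128 + (456 - 456*I*sqrt(3)) = 328 - 456*I*sqrt(3)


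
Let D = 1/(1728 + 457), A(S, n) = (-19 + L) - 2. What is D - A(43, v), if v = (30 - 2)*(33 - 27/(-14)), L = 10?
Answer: 24036/2185 ≈ 11.000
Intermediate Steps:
v = 978 (v = 28*(33 - 27*(-1/14)) = 28*(33 + 27/14) = 28*(489/14) = 978)
A(S, n) = -11 (A(S, n) = (-19 + 10) - 2 = -9 - 2 = -11)
D = 1/2185 ≈ 0.00045767
D - A(43, v) = 1/2185 - 1*(-11) = 1/2185 + 11 = 24036/2185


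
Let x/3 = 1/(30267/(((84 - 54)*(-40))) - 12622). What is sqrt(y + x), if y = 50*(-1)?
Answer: 5*I*sqrt(423016187234)/459899 ≈ 7.0711*I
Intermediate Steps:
y = -50
x = -1200/5058889 (x = 3/(30267/(((84 - 54)*(-40))) - 12622) = 3/(30267/((30*(-40))) - 12622) = 3/(30267/(-1200) - 12622) = 3/(30267*(-1/1200) - 12622) = 3/(-10089/400 - 12622) = 3/(-5058889/400) = 3*(-400/5058889) = -1200/5058889 ≈ -0.00023721)
sqrt(y + x) = sqrt(-50 - 1200/5058889) = sqrt(-252945650/5058889) = 5*I*sqrt(423016187234)/459899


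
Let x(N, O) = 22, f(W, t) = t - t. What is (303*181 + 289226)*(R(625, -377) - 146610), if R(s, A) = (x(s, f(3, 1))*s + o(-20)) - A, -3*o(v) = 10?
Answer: -136753320671/3 ≈ -4.5584e+10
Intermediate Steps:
f(W, t) = 0
o(v) = -10/3 (o(v) = -1/3*10 = -10/3)
R(s, A) = -10/3 - A + 22*s (R(s, A) = (22*s - 10/3) - A = (-10/3 + 22*s) - A = -10/3 - A + 22*s)
(303*181 + 289226)*(R(625, -377) - 146610) = (303*181 + 289226)*((-10/3 - 1*(-377) + 22*625) - 146610) = (54843 + 289226)*((-10/3 + 377 + 13750) - 146610) = 344069*(42371/3 - 146610) = 344069*(-397459/3) = -136753320671/3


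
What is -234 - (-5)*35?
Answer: -59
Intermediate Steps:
-234 - (-5)*35 = -234 - 1*(-175) = -234 + 175 = -59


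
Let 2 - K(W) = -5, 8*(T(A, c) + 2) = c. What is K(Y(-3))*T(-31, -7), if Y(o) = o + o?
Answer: -161/8 ≈ -20.125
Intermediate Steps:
T(A, c) = -2 + c/8
Y(o) = 2*o
K(W) = 7 (K(W) = 2 - 1*(-5) = 2 + 5 = 7)
K(Y(-3))*T(-31, -7) = 7*(-2 + (1/8)*(-7)) = 7*(-2 - 7/8) = 7*(-23/8) = -161/8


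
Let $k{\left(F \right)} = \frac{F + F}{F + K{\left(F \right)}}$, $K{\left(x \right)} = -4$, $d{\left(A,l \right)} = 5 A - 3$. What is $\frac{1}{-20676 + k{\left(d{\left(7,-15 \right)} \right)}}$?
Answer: $- \frac{7}{144716} \approx -4.8371 \cdot 10^{-5}$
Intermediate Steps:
$d{\left(A,l \right)} = -3 + 5 A$
$k{\left(F \right)} = \frac{2 F}{-4 + F}$ ($k{\left(F \right)} = \frac{F + F}{F - 4} = \frac{2 F}{-4 + F}$)
$\frac{1}{-20676 + k{\left(d{\left(7,-15 \right)} \right)}} = \frac{1}{-20676 + \frac{2 \left(-3 + 5 \cdot 7\right)}{-4 + \left(-3 + 5 \cdot 7\right)}} = \frac{1}{-20676 + \frac{2 \left(-3 + 35\right)}{-4 + \left(-3 + 35\right)}} = \frac{1}{-20676 + 2 \cdot 32 \frac{1}{-4 + 32}} = \frac{1}{-20676 + 2 \cdot 32 \cdot \frac{1}{28}} = \frac{1}{-20676 + \frac{16}{7}} = \frac{1}{- \frac{144716}{7}} = - \frac{7}{144716}$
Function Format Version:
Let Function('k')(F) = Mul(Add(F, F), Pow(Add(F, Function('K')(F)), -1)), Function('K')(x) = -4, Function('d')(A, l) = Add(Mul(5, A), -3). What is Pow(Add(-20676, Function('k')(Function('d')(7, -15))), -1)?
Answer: Rational(-7, 144716) ≈ -4.8371e-5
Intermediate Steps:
Function('d')(A, l) = Add(-3, Mul(5, A))
Function('k')(F) = Mul(2, F, Pow(Add(-4, F), -1)) (Function('k')(F) = Mul(Add(F, F), Pow(Add(F, -4), -1)) = Mul(Mul(2, F), Pow(Add(-4, F), -1)) = Mul(2, F, Pow(Add(-4, F), -1)))
Pow(Add(-20676, Function('k')(Function('d')(7, -15))), -1) = Pow(Add(-20676, Mul(2, Add(-3, Mul(5, 7)), Pow(Add(-4, Add(-3, Mul(5, 7))), -1))), -1) = Pow(Add(-20676, Mul(2, Add(-3, 35), Pow(Add(-4, Add(-3, 35)), -1))), -1) = Pow(Add(-20676, Mul(2, 32, Pow(Add(-4, 32), -1))), -1) = Pow(Add(-20676, Mul(2, 32, Pow(28, -1))), -1) = Pow(Add(-20676, Mul(2, 32, Rational(1, 28))), -1) = Pow(Add(-20676, Rational(16, 7)), -1) = Pow(Rational(-144716, 7), -1) = Rational(-7, 144716)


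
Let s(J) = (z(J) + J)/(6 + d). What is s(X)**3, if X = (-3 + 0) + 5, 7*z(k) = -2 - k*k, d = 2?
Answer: 1/343 ≈ 0.0029155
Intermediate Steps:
z(k) = -2/7 - k**2/7 (z(k) = (-2 - k*k)/7 = (-2 - k**2)/7 = -2/7 - k**2/7)
X = 2 (X = -3 + 5 = 2)
s(J) = -1/28 - J**2/56 + J/8 (s(J) = ((-2/7 - J**2/7) + J)/(6 + 2) = (-2/7 + J - J**2/7)/8 = (-2/7 + J - J**2/7)*(1/8) = -1/28 - J**2/56 + J/8)
s(X)**3 = (-1/28 - 1/56*2**2 + (1/8)*2)**3 = (-1/28 - 1/56*4 + 1/4)**3 = (-1/28 - 1/14 + 1/4)**3 = (1/7)**3 = 1/343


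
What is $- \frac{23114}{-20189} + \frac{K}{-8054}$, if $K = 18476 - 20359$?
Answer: $\frac{17244311}{12507862} \approx 1.3787$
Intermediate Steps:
$K = -1883$
$- \frac{23114}{-20189} + \frac{K}{-8054} = - \frac{23114}{-20189} - \frac{1883}{-8054} = \left(-23114\right) \left(- \frac{1}{20189}\right) - - \frac{1883}{8054} = \frac{1778}{1553} + \frac{1883}{8054} = \frac{17244311}{12507862}$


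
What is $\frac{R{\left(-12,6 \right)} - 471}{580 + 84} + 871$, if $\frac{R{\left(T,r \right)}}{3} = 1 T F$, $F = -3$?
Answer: $\frac{577981}{664} \approx 870.45$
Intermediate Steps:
$R{\left(T,r \right)} = - 9 T$ ($R{\left(T,r \right)} = 3 \cdot 1 T \left(-3\right) = 3 T \left(-3\right) = 3 \left(- 3 T\right) = - 9 T$)
$\frac{R{\left(-12,6 \right)} - 471}{580 + 84} + 871 = \frac{\left(-9\right) \left(-12\right) - 471}{580 + 84} + 871 = \frac{108 - 471}{664} + 871 = \left(-363\right) \frac{1}{664} + 871 = - \frac{363}{664} + 871 = \frac{577981}{664}$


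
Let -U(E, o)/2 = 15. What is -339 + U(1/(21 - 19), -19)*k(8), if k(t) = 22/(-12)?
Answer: -284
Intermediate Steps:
U(E, o) = -30 (U(E, o) = -2*15 = -30)
k(t) = -11/6 (k(t) = 22*(-1/12) = -11/6)
-339 + U(1/(21 - 19), -19)*k(8) = -339 - 30*(-11/6) = -339 + 55 = -284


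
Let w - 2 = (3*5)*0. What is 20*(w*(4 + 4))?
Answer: 320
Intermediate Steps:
w = 2 (w = 2 + (3*5)*0 = 2 + 15*0 = 2 + 0 = 2)
20*(w*(4 + 4)) = 20*(2*(4 + 4)) = 20*(2*8) = 20*16 = 320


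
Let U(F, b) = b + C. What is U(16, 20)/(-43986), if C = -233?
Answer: 71/14662 ≈ 0.0048425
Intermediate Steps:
U(F, b) = -233 + b (U(F, b) = b - 233 = -233 + b)
U(16, 20)/(-43986) = (-233 + 20)/(-43986) = -213*(-1/43986) = 71/14662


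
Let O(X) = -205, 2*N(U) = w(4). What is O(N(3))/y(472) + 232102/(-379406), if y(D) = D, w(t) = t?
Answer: -93665187/89539816 ≈ -1.0461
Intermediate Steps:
N(U) = 2 (N(U) = (½)*4 = 2)
O(N(3))/y(472) + 232102/(-379406) = -205/472 + 232102/(-379406) = -205*1/472 + 232102*(-1/379406) = -205/472 - 116051/189703 = -93665187/89539816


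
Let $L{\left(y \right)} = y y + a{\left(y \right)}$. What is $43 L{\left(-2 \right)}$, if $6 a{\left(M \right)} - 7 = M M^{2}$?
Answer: $\frac{989}{6} \approx 164.83$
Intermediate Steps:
$a{\left(M \right)} = \frac{7}{6} + \frac{M^{3}}{6}$ ($a{\left(M \right)} = \frac{7}{6} + \frac{M M^{2}}{6} = \frac{7}{6} + \frac{M^{3}}{6}$)
$L{\left(y \right)} = \frac{7}{6} + y^{2} + \frac{y^{3}}{6}$ ($L{\left(y \right)} = y y + \left(\frac{7}{6} + \frac{y^{3}}{6}\right) = y^{2} + \left(\frac{7}{6} + \frac{y^{3}}{6}\right) = \frac{7}{6} + y^{2} + \frac{y^{3}}{6}$)
$43 L{\left(-2 \right)} = 43 \left(\frac{7}{6} + \left(-2\right)^{2} + \frac{\left(-2\right)^{3}}{6}\right) = 43 \left(\frac{7}{6} + 4 + \frac{1}{6} \left(-8\right)\right) = 43 \left(\frac{7}{6} + 4 - \frac{4}{3}\right) = 43 \cdot \frac{23}{6} = \frac{989}{6}$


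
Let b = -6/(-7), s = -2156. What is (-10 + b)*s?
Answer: 19712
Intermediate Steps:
b = 6/7 (b = -6*(-⅐) = 6/7 ≈ 0.85714)
(-10 + b)*s = (-10 + 6/7)*(-2156) = -64/7*(-2156) = 19712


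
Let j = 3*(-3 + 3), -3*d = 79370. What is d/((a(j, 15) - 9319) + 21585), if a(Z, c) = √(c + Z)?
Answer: -973552420/451364223 + 79370*√15/451364223 ≈ -2.1562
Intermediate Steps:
d = -79370/3 (d = -⅓*79370 = -79370/3 ≈ -26457.)
j = 0 (j = 3*0 = 0)
a(Z, c) = √(Z + c)
d/((a(j, 15) - 9319) + 21585) = -79370/(3*((√(0 + 15) - 9319) + 21585)) = -79370/(3*((√15 - 9319) + 21585)) = -79370/(3*((-9319 + √15) + 21585)) = -79370/(3*(12266 + √15))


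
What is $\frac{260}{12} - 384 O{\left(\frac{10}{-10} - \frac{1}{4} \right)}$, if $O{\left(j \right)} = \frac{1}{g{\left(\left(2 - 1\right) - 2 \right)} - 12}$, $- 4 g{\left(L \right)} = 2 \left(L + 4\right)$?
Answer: $\frac{451}{9} \approx 50.111$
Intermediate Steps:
$g{\left(L \right)} = -2 - \frac{L}{2}$ ($g{\left(L \right)} = - \frac{2 \left(L + 4\right)}{4} = - \frac{2 \left(4 + L\right)}{4} = - \frac{8 + 2 L}{4} = -2 - \frac{L}{2}$)
$O{\left(j \right)} = - \frac{2}{27}$ ($O{\left(j \right)} = \frac{1}{\left(-2 - \frac{\left(2 - 1\right) - 2}{2}\right) - 12} = \frac{1}{\left(-2 - \frac{1 - 2}{2}\right) - 12} = \frac{1}{\left(-2 - - \frac{1}{2}\right) - 12} = \frac{1}{\left(-2 + \frac{1}{2}\right) - 12} = \frac{1}{- \frac{3}{2} - 12} = \frac{1}{- \frac{27}{2}} = - \frac{2}{27}$)
$\frac{260}{12} - 384 O{\left(\frac{10}{-10} - \frac{1}{4} \right)} = \frac{260}{12} - - \frac{256}{9} = 260 \cdot \frac{1}{12} + \frac{256}{9} = \frac{65}{3} + \frac{256}{9} = \frac{451}{9}$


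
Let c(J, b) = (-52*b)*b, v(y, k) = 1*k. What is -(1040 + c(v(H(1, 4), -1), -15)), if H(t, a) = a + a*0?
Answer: 10660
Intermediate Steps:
H(t, a) = a (H(t, a) = a + 0 = a)
v(y, k) = k
c(J, b) = -52*b**2
-(1040 + c(v(H(1, 4), -1), -15)) = -(1040 - 52*(-15)**2) = -(1040 - 52*225) = -(1040 - 11700) = -1*(-10660) = 10660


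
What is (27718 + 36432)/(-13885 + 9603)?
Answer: -32075/2141 ≈ -14.981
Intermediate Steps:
(27718 + 36432)/(-13885 + 9603) = 64150/(-4282) = 64150*(-1/4282) = -32075/2141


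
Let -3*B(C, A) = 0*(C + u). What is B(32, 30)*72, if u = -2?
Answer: 0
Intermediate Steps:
B(C, A) = 0 (B(C, A) = -0*(C - 2) = -0*(-2 + C) = -1/3*0 = 0)
B(32, 30)*72 = 0*72 = 0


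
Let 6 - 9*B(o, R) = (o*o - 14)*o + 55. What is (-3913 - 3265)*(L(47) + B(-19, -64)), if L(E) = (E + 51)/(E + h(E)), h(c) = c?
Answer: -2210888602/423 ≈ -5.2267e+6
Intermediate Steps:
B(o, R) = -49/9 - o*(-14 + o²)/9 (B(o, R) = ⅔ - ((o*o - 14)*o + 55)/9 = ⅔ - ((o² - 14)*o + 55)/9 = ⅔ - ((-14 + o²)*o + 55)/9 = ⅔ - (o*(-14 + o²) + 55)/9 = ⅔ - (55 + o*(-14 + o²))/9 = ⅔ + (-55/9 - o*(-14 + o²)/9) = -49/9 - o*(-14 + o²)/9)
L(E) = (51 + E)/(2*E) (L(E) = (E + 51)/(E + E) = (51 + E)/((2*E)) = (51 + E)*(1/(2*E)) = (51 + E)/(2*E))
(-3913 - 3265)*(L(47) + B(-19, -64)) = (-3913 - 3265)*((½)*(51 + 47)/47 + (-49/9 - ⅑*(-19)³ + (14/9)*(-19))) = -7178*((½)*(1/47)*98 + (-49/9 - ⅑*(-6859) - 266/9)) = -7178*(49/47 + (-49/9 + 6859/9 - 266/9)) = -7178*(49/47 + 6544/9) = -7178*308009/423 = -2210888602/423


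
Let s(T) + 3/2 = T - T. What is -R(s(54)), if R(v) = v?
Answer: 3/2 ≈ 1.5000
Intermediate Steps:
s(T) = -3/2 (s(T) = -3/2 + (T - T) = -3/2 + 0 = -3/2)
-R(s(54)) = -1*(-3/2) = 3/2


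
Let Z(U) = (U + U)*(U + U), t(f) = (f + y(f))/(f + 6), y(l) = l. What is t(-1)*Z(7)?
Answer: -392/5 ≈ -78.400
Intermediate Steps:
t(f) = 2*f/(6 + f) (t(f) = (f + f)/(f + 6) = (2*f)/(6 + f) = 2*f/(6 + f))
Z(U) = 4*U² (Z(U) = (2*U)*(2*U) = 4*U²)
t(-1)*Z(7) = (2*(-1)/(6 - 1))*(4*7²) = (2*(-1)/5)*(4*49) = (2*(-1)*(⅕))*196 = -⅖*196 = -392/5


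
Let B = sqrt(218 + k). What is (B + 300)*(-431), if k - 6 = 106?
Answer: -129300 - 431*sqrt(330) ≈ -1.3713e+5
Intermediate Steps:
k = 112 (k = 6 + 106 = 112)
B = sqrt(330) (B = sqrt(218 + 112) = sqrt(330) ≈ 18.166)
(B + 300)*(-431) = (sqrt(330) + 300)*(-431) = (300 + sqrt(330))*(-431) = -129300 - 431*sqrt(330)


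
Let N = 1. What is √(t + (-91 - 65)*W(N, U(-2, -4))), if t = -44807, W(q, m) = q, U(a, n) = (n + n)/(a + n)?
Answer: I*√44963 ≈ 212.04*I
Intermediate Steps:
U(a, n) = 2*n/(a + n) (U(a, n) = (2*n)/(a + n) = 2*n/(a + n))
√(t + (-91 - 65)*W(N, U(-2, -4))) = √(-44807 + (-91 - 65)*1) = √(-44807 - 156*1) = √(-44807 - 156) = √(-44963) = I*√44963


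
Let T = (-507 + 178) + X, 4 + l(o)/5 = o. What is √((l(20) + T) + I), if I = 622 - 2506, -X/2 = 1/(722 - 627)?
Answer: I*√19250515/95 ≈ 46.185*I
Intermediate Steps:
X = -2/95 (X = -2/(722 - 627) = -2/95 ≈ -0.021053)
l(o) = -20 + 5*o
T = -31257/95 (T = (-507 + 178) - 2/95 = -329 - 2/95 = -31257/95 ≈ -329.02)
I = -1884
√((l(20) + T) + I) = √(((-20 + 5*20) - 31257/95) - 1884) = √(((-20 + 100) - 31257/95) - 1884) = √((80 - 31257/95) - 1884) = √(-23657/95 - 1884) = √(-202637/95) = I*√19250515/95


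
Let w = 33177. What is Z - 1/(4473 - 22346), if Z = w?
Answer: 592972522/17873 ≈ 33177.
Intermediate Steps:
Z = 33177
Z - 1/(4473 - 22346) = 33177 - 1/(4473 - 22346) = 33177 - 1/(-17873) = 33177 - 1*(-1/17873) = 33177 + 1/17873 = 592972522/17873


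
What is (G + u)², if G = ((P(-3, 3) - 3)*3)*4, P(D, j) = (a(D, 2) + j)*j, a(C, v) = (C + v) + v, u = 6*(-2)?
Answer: 9216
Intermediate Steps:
u = -12
a(C, v) = C + 2*v
P(D, j) = j*(4 + D + j) (P(D, j) = ((D + 2*2) + j)*j = ((D + 4) + j)*j = ((4 + D) + j)*j = (4 + D + j)*j = j*(4 + D + j))
G = 108 (G = ((3*(4 - 3 + 3) - 3)*3)*4 = ((3*4 - 3)*3)*4 = ((12 - 3)*3)*4 = (9*3)*4 = 27*4 = 108)
(G + u)² = (108 - 12)² = 96² = 9216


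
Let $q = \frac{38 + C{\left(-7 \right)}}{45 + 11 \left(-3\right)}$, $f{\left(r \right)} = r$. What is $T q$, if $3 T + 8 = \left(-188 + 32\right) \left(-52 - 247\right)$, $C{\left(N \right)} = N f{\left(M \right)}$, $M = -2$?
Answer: $\frac{606268}{9} \approx 67363.0$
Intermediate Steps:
$C{\left(N \right)} = - 2 N$ ($C{\left(N \right)} = N \left(-2\right) = - 2 N$)
$T = \frac{46636}{3}$ ($T = - \frac{8}{3} + \frac{\left(-188 + 32\right) \left(-52 - 247\right)}{3} = - \frac{8}{3} + \frac{\left(-156\right) \left(-299\right)}{3} = - \frac{8}{3} + \frac{1}{3} \cdot 46644 = - \frac{8}{3} + 15548 = \frac{46636}{3} \approx 15545.0$)
$q = \frac{13}{3}$ ($q = \frac{38 - -14}{45 + 11 \left(-3\right)} = \frac{38 + 14}{45 - 33} = \frac{52}{12} = 52 \cdot \frac{1}{12} = \frac{13}{3} \approx 4.3333$)
$T q = \frac{46636}{3} \cdot \frac{13}{3} = \frac{606268}{9}$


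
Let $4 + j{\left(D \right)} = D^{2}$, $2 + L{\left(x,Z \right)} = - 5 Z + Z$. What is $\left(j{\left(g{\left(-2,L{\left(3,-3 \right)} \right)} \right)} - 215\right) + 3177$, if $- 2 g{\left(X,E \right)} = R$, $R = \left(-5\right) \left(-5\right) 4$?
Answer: $5458$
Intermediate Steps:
$L{\left(x,Z \right)} = -2 - 4 Z$ ($L{\left(x,Z \right)} = -2 + \left(- 5 Z + Z\right) = -2 - 4 Z$)
$R = 100$ ($R = 25 \cdot 4 = 100$)
$g{\left(X,E \right)} = -50$ ($g{\left(X,E \right)} = \left(- \frac{1}{2}\right) 100 = -50$)
$j{\left(D \right)} = -4 + D^{2}$
$\left(j{\left(g{\left(-2,L{\left(3,-3 \right)} \right)} \right)} - 215\right) + 3177 = \left(\left(-4 + \left(-50\right)^{2}\right) - 215\right) + 3177 = \left(\left(-4 + 2500\right) - 215\right) + 3177 = \left(2496 - 215\right) + 3177 = 2281 + 3177 = 5458$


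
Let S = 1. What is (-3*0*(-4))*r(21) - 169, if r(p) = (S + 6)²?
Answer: -169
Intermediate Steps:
r(p) = 49 (r(p) = (1 + 6)² = 7² = 49)
(-3*0*(-4))*r(21) - 169 = (-3*0*(-4))*49 - 169 = (0*(-4))*49 - 169 = 0*49 - 169 = 0 - 169 = -169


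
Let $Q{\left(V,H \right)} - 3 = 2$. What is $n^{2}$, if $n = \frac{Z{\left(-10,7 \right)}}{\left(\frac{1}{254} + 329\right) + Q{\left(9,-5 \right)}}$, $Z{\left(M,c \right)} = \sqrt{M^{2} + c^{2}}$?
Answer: $\frac{9612884}{7197316569} \approx 0.0013356$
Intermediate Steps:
$Q{\left(V,H \right)} = 5$ ($Q{\left(V,H \right)} = 3 + 2 = 5$)
$n = \frac{254 \sqrt{149}}{84837}$ ($n = \frac{\sqrt{\left(-10\right)^{2} + 7^{2}}}{\left(\frac{1}{254} + 329\right) + 5} = \frac{\sqrt{100 + 49}}{\left(\frac{1}{254} + 329\right) + 5} = \frac{\sqrt{149}}{\frac{83567}{254} + 5} = \frac{\sqrt{149}}{\frac{84837}{254}} = \sqrt{149} \cdot \frac{254}{84837} = \frac{254 \sqrt{149}}{84837} \approx 0.036546$)
$n^{2} = \left(\frac{254 \sqrt{149}}{84837}\right)^{2} = \frac{9612884}{7197316569}$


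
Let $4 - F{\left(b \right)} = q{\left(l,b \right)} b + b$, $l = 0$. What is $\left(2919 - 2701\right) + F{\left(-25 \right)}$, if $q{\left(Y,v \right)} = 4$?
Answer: $347$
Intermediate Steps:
$F{\left(b \right)} = 4 - 5 b$ ($F{\left(b \right)} = 4 - \left(4 b + b\right) = 4 - 5 b$)
$\left(2919 - 2701\right) + F{\left(-25 \right)} = \left(2919 - 2701\right) + \left(4 - -125\right) = 218 + \left(4 + 125\right) = 218 + 129 = 347$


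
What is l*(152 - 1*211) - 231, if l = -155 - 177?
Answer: 19357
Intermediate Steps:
l = -332
l*(152 - 1*211) - 231 = -332*(152 - 1*211) - 231 = -332*(152 - 211) - 231 = -332*(-59) - 231 = 19588 - 231 = 19357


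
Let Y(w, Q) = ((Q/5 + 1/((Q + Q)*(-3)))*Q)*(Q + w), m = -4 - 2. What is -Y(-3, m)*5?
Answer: 633/2 ≈ 316.50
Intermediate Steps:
m = -6
Y(w, Q) = Q*(Q + w)*(-1/(6*Q) + Q/5) (Y(w, Q) = ((Q*(1/5) - 1/3/(2*Q))*Q)*(Q + w) = ((Q/5 + (1/(2*Q))*(-1/3))*Q)*(Q + w) = ((Q/5 - 1/(6*Q))*Q)*(Q + w) = ((-1/(6*Q) + Q/5)*Q)*(Q + w) = (Q*(-1/(6*Q) + Q/5))*(Q + w) = Q*(Q + w)*(-1/(6*Q) + Q/5))
-Y(-3, m)*5 = -(-1/6*(-6) - 1/6*(-3) + (1/5)*(-6)**3 + (1/5)*(-3)*(-6)**2)*5 = -(1 + 1/2 + (1/5)*(-216) + (1/5)*(-3)*36)*5 = -(1 + 1/2 - 216/5 - 108/5)*5 = -1*(-633/10)*5 = (633/10)*5 = 633/2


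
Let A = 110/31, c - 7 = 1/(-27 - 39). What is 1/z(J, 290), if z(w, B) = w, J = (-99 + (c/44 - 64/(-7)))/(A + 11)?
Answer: -9167928/56525059 ≈ -0.16219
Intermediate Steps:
c = 461/66 (c = 7 + 1/(-27 - 39) = 7 + 1/(-66) = 7 - 1/66 = 461/66 ≈ 6.9848)
A = 110/31 (A = 110*(1/31) = 110/31 ≈ 3.5484)
J = -56525059/9167928 (J = (-99 + ((461/66)/44 - 64/(-7)))/(110/31 + 11) = (-99 + ((461/66)*(1/44) - 64*(-⅐)))/(451/31) = (-99 + (461/2904 + 64/7))*(31/451) = (-99 + 189083/20328)*(31/451) = -1823389/20328*31/451 = -56525059/9167928 ≈ -6.1655)
1/z(J, 290) = 1/(-56525059/9167928) = -9167928/56525059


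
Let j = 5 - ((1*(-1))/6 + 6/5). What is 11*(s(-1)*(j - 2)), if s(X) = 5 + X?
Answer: 1298/15 ≈ 86.533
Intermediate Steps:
j = 119/30 (j = 5 - (-1*⅙ + 6*(⅕)) = 5 - (-⅙ + 6/5) = 5 - 1*31/30 = 5 - 31/30 = 119/30 ≈ 3.9667)
11*(s(-1)*(j - 2)) = 11*((5 - 1)*(119/30 - 2)) = 11*(4*(59/30)) = 11*(118/15) = 1298/15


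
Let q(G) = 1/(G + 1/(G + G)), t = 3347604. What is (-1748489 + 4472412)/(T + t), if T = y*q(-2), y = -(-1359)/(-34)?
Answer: 46306691/56909570 ≈ 0.81369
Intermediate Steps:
q(G) = 1/(G + 1/(2*G))
y = -1359/34 (y = -(-1359)*(-1)/34 = -453*3/34 = -1359/34 ≈ -39.971)
T = 302/17 (T = -1359*(-2)/(17*(1 + 2*(-2)**2)) = -1359*(-2)/(17*(1 + 2*4)) = -1359*(-2)/(17*(1 + 8)) = -1359*(-2)/(17*9) = -1359/34*(-4/9) = 302/17 ≈ 17.765)
(-1748489 + 4472412)/(T + t) = (-1748489 + 4472412)/(302/17 + 3347604) = 2723923/(56909570/17) = 2723923*(17/56909570) = 46306691/56909570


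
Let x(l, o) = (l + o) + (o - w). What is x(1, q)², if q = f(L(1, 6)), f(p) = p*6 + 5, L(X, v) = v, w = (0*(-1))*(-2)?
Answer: 6889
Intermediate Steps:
w = 0 (w = 0*(-2) = 0)
f(p) = 5 + 6*p (f(p) = 6*p + 5 = 5 + 6*p)
q = 41 (q = 5 + 6*6 = 5 + 36 = 41)
x(l, o) = l + 2*o (x(l, o) = (l + o) + (o - 1*0) = (l + o) + (o + 0) = (l + o) + o = l + 2*o)
x(1, q)² = (1 + 2*41)² = (1 + 82)² = 83² = 6889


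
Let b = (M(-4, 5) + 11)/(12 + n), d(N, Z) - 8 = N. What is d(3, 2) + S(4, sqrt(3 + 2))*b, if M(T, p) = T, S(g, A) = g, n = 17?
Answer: 347/29 ≈ 11.966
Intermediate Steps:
d(N, Z) = 8 + N
b = 7/29 (b = (-4 + 11)/(12 + 17) = 7/29 ≈ 0.24138)
d(3, 2) + S(4, sqrt(3 + 2))*b = (8 + 3) + 4*(7/29) = 11 + 28/29 = 347/29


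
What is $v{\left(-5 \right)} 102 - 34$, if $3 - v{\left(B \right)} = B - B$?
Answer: $272$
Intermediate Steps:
$v{\left(B \right)} = 3$ ($v{\left(B \right)} = 3 - \left(B - B\right) = 3 - 0 = 3 + 0 = 3$)
$v{\left(-5 \right)} 102 - 34 = 3 \cdot 102 - 34 = 306 - 34 = 272$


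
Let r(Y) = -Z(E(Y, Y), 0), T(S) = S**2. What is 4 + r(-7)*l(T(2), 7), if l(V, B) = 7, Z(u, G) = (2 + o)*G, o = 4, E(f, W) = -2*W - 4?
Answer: 4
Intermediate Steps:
E(f, W) = -4 - 2*W
Z(u, G) = 6*G (Z(u, G) = (2 + 4)*G = 6*G)
r(Y) = 0 (r(Y) = -6*0 = -1*0 = 0)
4 + r(-7)*l(T(2), 7) = 4 + 0*7 = 4 + 0 = 4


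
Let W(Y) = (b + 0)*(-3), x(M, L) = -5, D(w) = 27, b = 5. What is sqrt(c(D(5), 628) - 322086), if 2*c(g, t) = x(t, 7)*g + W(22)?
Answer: 23*I*sqrt(609) ≈ 567.59*I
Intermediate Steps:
W(Y) = -15 (W(Y) = (5 + 0)*(-3) = 5*(-3) = -15)
c(g, t) = -15/2 - 5*g/2 (c(g, t) = (-5*g - 15)/2 = (-15 - 5*g)/2 = -15/2 - 5*g/2)
sqrt(c(D(5), 628) - 322086) = sqrt((-15/2 - 5/2*27) - 322086) = sqrt((-15/2 - 135/2) - 322086) = sqrt(-75 - 322086) = sqrt(-322161) = 23*I*sqrt(609)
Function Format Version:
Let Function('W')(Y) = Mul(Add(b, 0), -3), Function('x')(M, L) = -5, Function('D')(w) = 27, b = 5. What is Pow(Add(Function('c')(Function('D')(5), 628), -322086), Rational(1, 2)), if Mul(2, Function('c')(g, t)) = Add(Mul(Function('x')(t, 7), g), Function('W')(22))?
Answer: Mul(23, I, Pow(609, Rational(1, 2))) ≈ Mul(567.59, I)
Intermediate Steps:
Function('W')(Y) = -15 (Function('W')(Y) = Mul(Add(5, 0), -3) = Mul(5, -3) = -15)
Function('c')(g, t) = Add(Rational(-15, 2), Mul(Rational(-5, 2), g)) (Function('c')(g, t) = Mul(Rational(1, 2), Add(Mul(-5, g), -15)) = Mul(Rational(1, 2), Add(-15, Mul(-5, g))) = Add(Rational(-15, 2), Mul(Rational(-5, 2), g)))
Pow(Add(Function('c')(Function('D')(5), 628), -322086), Rational(1, 2)) = Pow(Add(Add(Rational(-15, 2), Mul(Rational(-5, 2), 27)), -322086), Rational(1, 2)) = Pow(Add(Add(Rational(-15, 2), Rational(-135, 2)), -322086), Rational(1, 2)) = Pow(Add(-75, -322086), Rational(1, 2)) = Pow(-322161, Rational(1, 2)) = Mul(23, I, Pow(609, Rational(1, 2)))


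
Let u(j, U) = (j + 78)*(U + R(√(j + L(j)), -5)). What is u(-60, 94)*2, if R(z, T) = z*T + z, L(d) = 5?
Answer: 3384 - 144*I*√55 ≈ 3384.0 - 1067.9*I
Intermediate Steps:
R(z, T) = z + T*z (R(z, T) = T*z + z = z + T*z)
u(j, U) = (78 + j)*(U - 4*√(5 + j)) (u(j, U) = (j + 78)*(U + √(j + 5)*(1 - 5)) = (78 + j)*(U + √(5 + j)*(-4)) = (78 + j)*(U - 4*√(5 + j)))
u(-60, 94)*2 = (-312*√(5 - 60) + 78*94 + 94*(-60) - 4*(-60)*√(5 - 60))*2 = (-312*I*√55 + 7332 - 5640 - 4*(-60)*√(-55))*2 = (-312*I*√55 + 7332 - 5640 - 4*(-60)*I*√55)*2 = (-312*I*√55 + 7332 - 5640 + 240*I*√55)*2 = (1692 - 72*I*√55)*2 = 3384 - 144*I*√55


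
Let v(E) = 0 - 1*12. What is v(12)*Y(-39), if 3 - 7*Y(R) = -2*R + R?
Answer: 432/7 ≈ 61.714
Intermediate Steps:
Y(R) = 3/7 + R/7 (Y(R) = 3/7 - (-2*R + R)/7 = 3/7 - (-1)*R/7 = 3/7 + R/7)
v(E) = -12 (v(E) = 0 - 12 = -12)
v(12)*Y(-39) = -12*(3/7 + (1/7)*(-39)) = -12*(3/7 - 39/7) = -12*(-36/7) = 432/7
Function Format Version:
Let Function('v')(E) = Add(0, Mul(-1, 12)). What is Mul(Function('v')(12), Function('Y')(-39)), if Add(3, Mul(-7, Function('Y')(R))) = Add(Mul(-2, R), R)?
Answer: Rational(432, 7) ≈ 61.714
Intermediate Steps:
Function('Y')(R) = Add(Rational(3, 7), Mul(Rational(1, 7), R)) (Function('Y')(R) = Add(Rational(3, 7), Mul(Rational(-1, 7), Add(Mul(-2, R), R))) = Add(Rational(3, 7), Mul(Rational(-1, 7), Mul(-1, R))) = Add(Rational(3, 7), Mul(Rational(1, 7), R)))
Function('v')(E) = -12 (Function('v')(E) = Add(0, -12) = -12)
Mul(Function('v')(12), Function('Y')(-39)) = Mul(-12, Add(Rational(3, 7), Mul(Rational(1, 7), -39))) = Mul(-12, Add(Rational(3, 7), Rational(-39, 7))) = Mul(-12, Rational(-36, 7)) = Rational(432, 7)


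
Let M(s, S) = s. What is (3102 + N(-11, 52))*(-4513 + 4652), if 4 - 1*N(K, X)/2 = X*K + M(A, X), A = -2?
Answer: 591862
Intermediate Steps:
N(K, X) = 12 - 2*K*X (N(K, X) = 8 - 2*(X*K - 2) = 8 - 2*(K*X - 2) = 8 - 2*(-2 + K*X) = 8 + (4 - 2*K*X) = 12 - 2*K*X)
(3102 + N(-11, 52))*(-4513 + 4652) = (3102 + (12 - 2*(-11)*52))*(-4513 + 4652) = (3102 + (12 + 1144))*139 = (3102 + 1156)*139 = 4258*139 = 591862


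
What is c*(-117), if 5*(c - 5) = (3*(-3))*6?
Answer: 3393/5 ≈ 678.60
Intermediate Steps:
c = -29/5 (c = 5 + ((3*(-3))*6)/5 = 5 + (-9*6)/5 = 5 + (⅕)*(-54) = 5 - 54/5 = -29/5 ≈ -5.8000)
c*(-117) = -29/5*(-117) = 3393/5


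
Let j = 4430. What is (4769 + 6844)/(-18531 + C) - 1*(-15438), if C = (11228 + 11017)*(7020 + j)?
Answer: 187231122835/12127939 ≈ 15438.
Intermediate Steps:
C = 254705250 (C = (11228 + 11017)*(7020 + 4430) = 22245*11450 = 254705250)
(4769 + 6844)/(-18531 + C) - 1*(-15438) = (4769 + 6844)/(-18531 + 254705250) - 1*(-15438) = 11613/254686719 + 15438 = 11613*(1/254686719) + 15438 = 553/12127939 + 15438 = 187231122835/12127939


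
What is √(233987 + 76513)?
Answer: 30*√345 ≈ 557.23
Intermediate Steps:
√(233987 + 76513) = √310500 = 30*√345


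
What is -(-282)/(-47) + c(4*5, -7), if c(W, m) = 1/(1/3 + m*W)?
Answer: -2517/419 ≈ -6.0072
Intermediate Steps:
c(W, m) = 1/(1/3 + W*m) (c(W, m) = 1/(1*(1/3) + W*m) = 1/(1/3 + W*m))
-(-282)/(-47) + c(4*5, -7) = -(-282)/(-47) + 3/(1 + 3*(4*5)*(-7)) = -(-282)*(-1)/47 + 3/(1 + 3*20*(-7)) = -6*1 + 3/(1 - 420) = -6 + 3/(-419) = -6 + 3*(-1/419) = -6 - 3/419 = -2517/419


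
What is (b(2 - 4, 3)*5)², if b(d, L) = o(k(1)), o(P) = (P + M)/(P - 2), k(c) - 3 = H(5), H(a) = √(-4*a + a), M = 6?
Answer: 75*(-11*I + 3*√15)/(√15 + 7*I) ≈ -37.5 - 145.24*I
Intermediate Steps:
H(a) = √3*√(-a) (H(a) = √(-3*a) = √3*√(-a))
k(c) = 3 + I*√15 (k(c) = 3 + √3*√(-1*5) = 3 + √3*√(-5) = 3 + √3*(I*√5) = 3 + I*√15)
o(P) = (6 + P)/(-2 + P) (o(P) = (P + 6)/(P - 2) = (6 + P)/(-2 + P))
b(d, L) = (9 + I*√15)/(1 + I*√15) (b(d, L) = (6 + (3 + I*√15))/(-2 + (3 + I*√15)) = (9 + I*√15)/(1 + I*√15))
(b(2 - 4, 3)*5)² = (((√15 - 9*I)/(√15 - I))*5)² = (5*(√15 - 9*I)/(√15 - I))² = 25*(√15 - 9*I)²/(√15 - I)²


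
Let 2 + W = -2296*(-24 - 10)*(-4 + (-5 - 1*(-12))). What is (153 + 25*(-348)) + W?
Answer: 225643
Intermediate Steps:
W = 234190 (W = -2 - 2296*(-24 - 10)*(-4 + (-5 - 1*(-12))) = -2 - (-78064)*(-4 + (-5 + 12)) = -2 - (-78064)*(-4 + 7) = -2 - (-78064)*3 = -2 - 2296*(-102) = -2 + 234192 = 234190)
(153 + 25*(-348)) + W = (153 + 25*(-348)) + 234190 = (153 - 8700) + 234190 = -8547 + 234190 = 225643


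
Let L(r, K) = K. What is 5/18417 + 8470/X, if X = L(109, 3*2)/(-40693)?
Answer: -352654558280/6139 ≈ -5.7445e+7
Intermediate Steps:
X = -6/40693 (X = (3*2)/(-40693) = 6*(-1/40693) = -6/40693 ≈ -0.00014745)
5/18417 + 8470/X = 5/18417 + 8470/(-6/40693) = 5*(1/18417) + 8470*(-40693/6) = 5/18417 - 172334855/3 = -352654558280/6139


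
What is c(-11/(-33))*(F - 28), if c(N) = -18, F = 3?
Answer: 450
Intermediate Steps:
c(-11/(-33))*(F - 28) = -18*(3 - 28) = -18*(-25) = 450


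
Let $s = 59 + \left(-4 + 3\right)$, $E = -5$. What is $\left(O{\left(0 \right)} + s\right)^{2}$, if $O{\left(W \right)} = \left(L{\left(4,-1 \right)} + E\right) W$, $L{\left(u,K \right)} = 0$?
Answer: $3364$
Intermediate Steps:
$s = 58$ ($s = 59 - 1 = 58$)
$O{\left(W \right)} = - 5 W$ ($O{\left(W \right)} = \left(0 - 5\right) W = - 5 W$)
$\left(O{\left(0 \right)} + s\right)^{2} = \left(\left(-5\right) 0 + 58\right)^{2} = \left(0 + 58\right)^{2} = 58^{2} = 3364$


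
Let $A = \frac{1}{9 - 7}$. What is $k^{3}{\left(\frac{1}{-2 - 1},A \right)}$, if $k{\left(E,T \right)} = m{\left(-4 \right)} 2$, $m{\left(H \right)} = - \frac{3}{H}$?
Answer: $\frac{27}{8} \approx 3.375$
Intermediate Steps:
$A = \frac{1}{2} \approx 0.5$
$k{\left(E,T \right)} = \frac{3}{2}$ ($k{\left(E,T \right)} = - \frac{3}{-4} \cdot 2 = \left(-3\right) \left(- \frac{1}{4}\right) 2 = \frac{3}{4} \cdot 2 = \frac{3}{2}$)
$k^{3}{\left(\frac{1}{-2 - 1},A \right)} = \left(\frac{3}{2}\right)^{3} = \frac{27}{8}$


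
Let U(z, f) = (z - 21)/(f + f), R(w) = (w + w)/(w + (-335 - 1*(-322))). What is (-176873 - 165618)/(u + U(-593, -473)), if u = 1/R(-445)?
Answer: -72089218135/244932 ≈ -2.9432e+5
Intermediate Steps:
R(w) = 2*w/(-13 + w) (R(w) = (2*w)/(w + (-335 + 322)) = (2*w)/(w - 13) = (2*w)/(-13 + w) = 2*w/(-13 + w))
u = 229/445 (u = 1/(2*(-445)/(-13 - 445)) = 1/(2*(-445)/(-458)) = 1/(2*(-445)*(-1/458)) = 1/(445/229) = 229/445 ≈ 0.51461)
U(z, f) = (-21 + z)/(2*f) (U(z, f) = (-21 + z)/((2*f)) = (-21 + z)*(1/(2*f)) = (-21 + z)/(2*f))
(-176873 - 165618)/(u + U(-593, -473)) = (-176873 - 165618)/(229/445 + (1/2)*(-21 - 593)/(-473)) = -342491/(229/445 + (1/2)*(-1/473)*(-614)) = -342491/(229/445 + 307/473) = -342491/244932/210485 = -342491*210485/244932 = -72089218135/244932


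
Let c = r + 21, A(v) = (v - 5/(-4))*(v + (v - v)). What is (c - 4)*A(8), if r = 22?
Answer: 2886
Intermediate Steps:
A(v) = v*(5/4 + v) (A(v) = (v - 5*(-1/4))*(v + 0) = (v + 5/4)*v = (5/4 + v)*v = v*(5/4 + v))
c = 43 (c = 22 + 21 = 43)
(c - 4)*A(8) = (43 - 4)*((1/4)*8*(5 + 4*8)) = 39*((1/4)*8*(5 + 32)) = 39*((1/4)*8*37) = 39*74 = 2886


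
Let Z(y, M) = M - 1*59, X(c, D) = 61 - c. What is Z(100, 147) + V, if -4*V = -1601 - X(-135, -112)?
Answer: 2149/4 ≈ 537.25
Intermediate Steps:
Z(y, M) = -59 + M (Z(y, M) = M - 59 = -59 + M)
V = 1797/4 (V = -(-1601 - (61 - 1*(-135)))/4 = -(-1601 - (61 + 135))/4 = -(-1601 - 1*196)/4 = -(-1601 - 196)/4 = -¼*(-1797) = 1797/4 ≈ 449.25)
Z(100, 147) + V = (-59 + 147) + 1797/4 = 88 + 1797/4 = 2149/4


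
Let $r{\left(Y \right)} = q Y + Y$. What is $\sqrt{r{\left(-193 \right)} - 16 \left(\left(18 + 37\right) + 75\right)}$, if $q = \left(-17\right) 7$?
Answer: $\sqrt{20694} \approx 143.85$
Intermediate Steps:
$q = -119$
$r{\left(Y \right)} = - 118 Y$ ($r{\left(Y \right)} = - 119 Y + Y = - 118 Y$)
$\sqrt{r{\left(-193 \right)} - 16 \left(\left(18 + 37\right) + 75\right)} = \sqrt{\left(-118\right) \left(-193\right) - 16 \left(\left(18 + 37\right) + 75\right)} = \sqrt{22774 - 16 \left(55 + 75\right)} = \sqrt{22774 - 2080} = \sqrt{20694}$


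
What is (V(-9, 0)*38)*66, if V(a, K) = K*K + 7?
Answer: 17556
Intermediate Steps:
V(a, K) = 7 + K**2 (V(a, K) = K**2 + 7 = 7 + K**2)
(V(-9, 0)*38)*66 = ((7 + 0**2)*38)*66 = ((7 + 0)*38)*66 = (7*38)*66 = 266*66 = 17556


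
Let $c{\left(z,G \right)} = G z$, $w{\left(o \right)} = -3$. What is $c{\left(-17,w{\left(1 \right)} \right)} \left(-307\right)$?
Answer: $-15657$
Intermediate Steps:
$c{\left(-17,w{\left(1 \right)} \right)} \left(-307\right) = \left(-3\right) \left(-17\right) \left(-307\right) = 51 \left(-307\right) = -15657$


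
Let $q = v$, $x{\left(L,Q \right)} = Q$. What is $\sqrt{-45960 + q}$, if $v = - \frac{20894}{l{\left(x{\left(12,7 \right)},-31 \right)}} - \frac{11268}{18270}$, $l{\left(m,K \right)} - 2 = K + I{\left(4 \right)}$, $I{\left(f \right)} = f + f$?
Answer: $\frac{8 i \sqrt{132947310}}{435} \approx 212.05 i$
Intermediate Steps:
$I{\left(f \right)} = 2 f$
$l{\left(m,K \right)} = 10 + K$ ($l{\left(m,K \right)} = 2 + \left(K + 2 \cdot 4\right) = 2 + \left(K + 8\right) = 2 + \left(8 + K\right) = 10 + K$)
$v = \frac{432536}{435}$ ($v = - \frac{20894}{10 - 31} - \frac{11268}{18270} = - \frac{20894}{-21} - \frac{626}{1015} = \left(-20894\right) \left(- \frac{1}{21}\right) - \frac{626}{1015} = \frac{20894}{21} - \frac{626}{1015} = \frac{432536}{435} \approx 994.34$)
$q = \frac{432536}{435} \approx 994.34$
$\sqrt{-45960 + q} = \sqrt{-45960 + \frac{432536}{435}} = \sqrt{- \frac{19560064}{435}} = \frac{8 i \sqrt{132947310}}{435}$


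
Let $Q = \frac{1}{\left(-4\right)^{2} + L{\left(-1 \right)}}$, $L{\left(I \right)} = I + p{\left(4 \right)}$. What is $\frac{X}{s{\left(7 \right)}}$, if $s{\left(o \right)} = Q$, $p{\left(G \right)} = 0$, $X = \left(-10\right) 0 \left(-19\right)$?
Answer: $0$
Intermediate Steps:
$X = 0$ ($X = 0 \left(-19\right) = 0$)
$L{\left(I \right)} = I$ ($L{\left(I \right)} = I + 0 = I$)
$Q = \frac{1}{15}$ ($Q = \frac{1}{\left(-4\right)^{2} - 1} = \frac{1}{16 - 1} = \frac{1}{15} \approx 0.066667$)
$s{\left(o \right)} = \frac{1}{15}$
$\frac{X}{s{\left(7 \right)}} = 0 \frac{1}{\frac{1}{15}} = 0 \cdot 15 = 0$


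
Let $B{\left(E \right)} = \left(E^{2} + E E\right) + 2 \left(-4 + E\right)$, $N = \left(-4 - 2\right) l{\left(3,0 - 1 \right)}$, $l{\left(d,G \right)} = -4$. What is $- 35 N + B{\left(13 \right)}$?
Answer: $-484$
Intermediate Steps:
$N = 24$ ($N = \left(-4 - 2\right) \left(-4\right) = \left(-6\right) \left(-4\right) = 24$)
$B{\left(E \right)} = -8 + 2 E + 2 E^{2}$ ($B{\left(E \right)} = \left(E^{2} + E^{2}\right) + \left(-8 + 2 E\right) = 2 E^{2} + \left(-8 + 2 E\right) = -8 + 2 E + 2 E^{2}$)
$- 35 N + B{\left(13 \right)} = \left(-35\right) 24 + \left(-8 + 2 \cdot 13 + 2 \cdot 13^{2}\right) = -840 + \left(-8 + 26 + 2 \cdot 169\right) = -840 + \left(-8 + 26 + 338\right) = -840 + 356 = -484$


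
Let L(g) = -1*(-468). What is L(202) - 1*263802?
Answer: -263334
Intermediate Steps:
L(g) = 468
L(202) - 1*263802 = 468 - 1*263802 = 468 - 263802 = -263334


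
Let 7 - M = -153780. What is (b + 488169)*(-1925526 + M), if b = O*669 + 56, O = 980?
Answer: -2026594796455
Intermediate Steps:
M = 153787 (M = 7 - 1*(-153780) = 7 + 153780 = 153787)
b = 655676 (b = 980*669 + 56 = 655620 + 56 = 655676)
(b + 488169)*(-1925526 + M) = (655676 + 488169)*(-1925526 + 153787) = 1143845*(-1771739) = -2026594796455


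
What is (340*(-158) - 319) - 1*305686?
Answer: -359725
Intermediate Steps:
(340*(-158) - 319) - 1*305686 = (-53720 - 319) - 305686 = -54039 - 305686 = -359725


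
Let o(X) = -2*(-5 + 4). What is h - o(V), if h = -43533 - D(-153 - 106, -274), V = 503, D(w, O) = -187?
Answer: -43348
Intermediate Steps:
o(X) = 2 (o(X) = -2*(-1) = 2)
h = -43346 (h = -43533 - 1*(-187) = -43533 + 187 = -43346)
h - o(V) = -43346 - 1*2 = -43346 - 2 = -43348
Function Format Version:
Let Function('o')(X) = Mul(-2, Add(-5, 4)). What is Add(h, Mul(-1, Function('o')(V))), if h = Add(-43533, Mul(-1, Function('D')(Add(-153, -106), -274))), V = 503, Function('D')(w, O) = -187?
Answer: -43348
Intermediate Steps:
Function('o')(X) = 2 (Function('o')(X) = Mul(-2, -1) = 2)
h = -43346 (h = Add(-43533, Mul(-1, -187)) = Add(-43533, 187) = -43346)
Add(h, Mul(-1, Function('o')(V))) = Add(-43346, Mul(-1, 2)) = Add(-43346, -2) = -43348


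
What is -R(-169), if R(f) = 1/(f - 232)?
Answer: 1/401 ≈ 0.0024938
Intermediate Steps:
R(f) = 1/(-232 + f)
-R(-169) = -1/(-232 - 169) = -1/(-401) = -1*(-1/401) = 1/401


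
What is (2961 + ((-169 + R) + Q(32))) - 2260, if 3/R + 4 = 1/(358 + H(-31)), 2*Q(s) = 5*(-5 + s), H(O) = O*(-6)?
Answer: 868187/1450 ≈ 598.75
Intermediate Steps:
H(O) = -6*O
Q(s) = -25/2 + 5*s/2 (Q(s) = (5*(-5 + s))/2 = (-25 + 5*s)/2 = -25/2 + 5*s/2)
R = -544/725 (R = 3/(-4 + 1/(358 - 6*(-31))) = 3/(-4 + 1/(358 + 186)) = 3/(-4 + 1/544) = 3/(-2175/544) = 3*(-544/2175) = -544/725 ≈ -0.75035)
(2961 + ((-169 + R) + Q(32))) - 2260 = (2961 + ((-169 - 544/725) + (-25/2 + (5/2)*32))) - 2260 = (2961 + (-123069/725 + (-25/2 + 80))) - 2260 = (2961 + (-123069/725 + 135/2)) - 2260 = (2961 - 148263/1450) - 2260 = 4145187/1450 - 2260 = 868187/1450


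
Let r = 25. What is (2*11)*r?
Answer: 550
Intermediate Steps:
(2*11)*r = (2*11)*25 = 22*25 = 550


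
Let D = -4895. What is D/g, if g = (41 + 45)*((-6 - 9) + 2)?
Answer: 4895/1118 ≈ 4.3784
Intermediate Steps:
g = -1118 (g = 86*(-15 + 2) = 86*(-13) = -1118)
D/g = -4895/(-1118) = -4895*(-1/1118) = 4895/1118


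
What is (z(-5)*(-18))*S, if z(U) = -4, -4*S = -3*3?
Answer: 162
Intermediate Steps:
S = 9/4 (S = -(-3)*3/4 = -¼*(-9) = 9/4 ≈ 2.2500)
(z(-5)*(-18))*S = -4*(-18)*(9/4) = 72*(9/4) = 162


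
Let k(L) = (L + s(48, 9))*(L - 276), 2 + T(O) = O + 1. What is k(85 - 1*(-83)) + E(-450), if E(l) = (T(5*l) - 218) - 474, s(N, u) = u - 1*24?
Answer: -19467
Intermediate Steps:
s(N, u) = -24 + u (s(N, u) = u - 24 = -24 + u)
T(O) = -1 + O (T(O) = -2 + (O + 1) = -2 + (1 + O) = -1 + O)
E(l) = -693 + 5*l (E(l) = ((-1 + 5*l) - 218) - 474 = (-219 + 5*l) - 474 = -693 + 5*l)
k(L) = (-276 + L)*(-15 + L) (k(L) = (L + (-24 + 9))*(L - 276) = (L - 15)*(-276 + L) = (-15 + L)*(-276 + L) = (-276 + L)*(-15 + L))
k(85 - 1*(-83)) + E(-450) = (4140 + (85 - 1*(-83))² - 291*(85 - 1*(-83))) + (-693 + 5*(-450)) = (4140 + (85 + 83)² - 291*(85 + 83)) + (-693 - 2250) = (4140 + 168² - 291*168) - 2943 = (4140 + 28224 - 48888) - 2943 = -16524 - 2943 = -19467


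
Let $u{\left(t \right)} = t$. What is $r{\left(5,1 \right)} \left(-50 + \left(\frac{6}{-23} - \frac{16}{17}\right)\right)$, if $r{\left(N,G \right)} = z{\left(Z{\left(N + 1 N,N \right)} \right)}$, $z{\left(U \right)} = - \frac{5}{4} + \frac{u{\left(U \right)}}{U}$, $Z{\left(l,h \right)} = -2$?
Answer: $\frac{5005}{391} \approx 12.801$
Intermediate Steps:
$z{\left(U \right)} = - \frac{1}{4}$ ($z{\left(U \right)} = - \frac{5}{4} + \frac{U}{U} = \left(-5\right) \frac{1}{4} + 1 = - \frac{5}{4} + 1 = - \frac{1}{4}$)
$r{\left(N,G \right)} = - \frac{1}{4}$
$r{\left(5,1 \right)} \left(-50 + \left(\frac{6}{-23} - \frac{16}{17}\right)\right) = - \frac{-50 + \left(\frac{6}{-23} - \frac{16}{17}\right)}{4} = - \frac{-50 + \left(6 \left(- \frac{1}{23}\right) - \frac{16}{17}\right)}{4} = - \frac{-50 - \frac{470}{391}}{4} = \left(- \frac{1}{4}\right) \left(- \frac{20020}{391}\right) = \frac{5005}{391}$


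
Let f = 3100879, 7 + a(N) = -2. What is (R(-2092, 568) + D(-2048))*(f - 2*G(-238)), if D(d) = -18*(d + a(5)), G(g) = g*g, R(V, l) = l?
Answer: 112315496054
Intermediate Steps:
G(g) = g**2
a(N) = -9 (a(N) = -7 - 2 = -9)
D(d) = 162 - 18*d (D(d) = -18*(d - 9) = -18*(-9 + d) = 162 - 18*d)
(R(-2092, 568) + D(-2048))*(f - 2*G(-238)) = (568 + (162 - 18*(-2048)))*(3100879 - 2*(-238)**2) = (568 + (162 + 36864))*(3100879 - 2*56644) = (568 + 37026)*(3100879 - 113288) = 37594*2987591 = 112315496054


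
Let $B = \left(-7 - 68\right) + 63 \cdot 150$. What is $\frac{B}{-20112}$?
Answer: $- \frac{3125}{6704} \approx -0.46614$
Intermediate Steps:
$B = 9375$ ($B = \left(-7 - 68\right) + 9450 = -75 + 9450 = 9375$)
$\frac{B}{-20112} = \frac{9375}{-20112} = 9375 \left(- \frac{1}{20112}\right) = - \frac{3125}{6704}$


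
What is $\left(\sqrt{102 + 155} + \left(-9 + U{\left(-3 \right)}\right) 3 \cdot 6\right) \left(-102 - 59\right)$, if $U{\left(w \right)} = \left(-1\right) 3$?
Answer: $34776 - 161 \sqrt{257} \approx 32195.0$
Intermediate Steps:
$U{\left(w \right)} = -3$
$\left(\sqrt{102 + 155} + \left(-9 + U{\left(-3 \right)}\right) 3 \cdot 6\right) \left(-102 - 59\right) = \left(\sqrt{102 + 155} + \left(-9 - 3\right) 3 \cdot 6\right) \left(-102 - 59\right) = \left(\sqrt{257} - 216\right) \left(-161\right) = \left(-216 + \sqrt{257}\right) \left(-161\right) = 34776 - 161 \sqrt{257}$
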